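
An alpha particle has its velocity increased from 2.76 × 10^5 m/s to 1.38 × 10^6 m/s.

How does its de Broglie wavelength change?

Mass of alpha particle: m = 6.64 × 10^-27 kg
The wavelength decreases by a factor of 5.

Using λ = h/(mv):

Initial wavelength: λ₁ = h/(mv₁) = 3.62 × 10^-13 m
Final wavelength: λ₂ = h/(mv₂) = 7.23 × 10^-14 m

Since λ ∝ 1/v, when velocity increases by a factor of 5, the wavelength decreases by a factor of 5.

λ₂/λ₁ = v₁/v₂ = 1/5

The wavelength decreases by a factor of 5.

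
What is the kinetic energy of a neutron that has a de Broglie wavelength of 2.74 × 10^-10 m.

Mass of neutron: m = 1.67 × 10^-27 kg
1.75 × 10^-21 J (or 0.0109 eV)

From λ = h/√(2mKE), we solve for KE:

λ² = h²/(2mKE)
KE = h²/(2mλ²)
KE = (6.626 × 10^-34 J·s)² / (2 × 1.67 × 10^-27 kg × (2.74 × 10^-10 m)²)
KE = 1.75 × 10^-21 J
KE = 0.0109 eV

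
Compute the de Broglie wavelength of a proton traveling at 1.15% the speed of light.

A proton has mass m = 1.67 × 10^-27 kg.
1.15 × 10^-13 m

Using the de Broglie relation λ = h/(mv):

v = 1.15% × c = 3.448 × 10^6 m/s

λ = h/(mv)
λ = (6.626 × 10^-34 J·s) / (1.67 × 10^-27 kg × 3.448 × 10^6 m/s)
λ = 1.15 × 10^-13 m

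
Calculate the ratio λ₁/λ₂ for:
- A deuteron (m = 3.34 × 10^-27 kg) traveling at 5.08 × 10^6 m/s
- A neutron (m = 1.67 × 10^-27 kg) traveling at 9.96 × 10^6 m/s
λ₁/λ₂ = 0.980

Using λ = h/(mv):

λ₁ = h/(m₁v₁) = 3.91 × 10^-14 m
λ₂ = h/(m₂v₂) = 3.98 × 10^-14 m

Ratio λ₁/λ₂ = (m₂v₂)/(m₁v₁)
         = (1.67 × 10^-27 kg × 9.96 × 10^6 m/s) / (3.34 × 10^-27 kg × 5.08 × 10^6 m/s)
         = 0.980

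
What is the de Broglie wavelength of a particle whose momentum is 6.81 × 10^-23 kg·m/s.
9.73 × 10^-12 m

Using the de Broglie relation λ = h/p:

λ = h/p
λ = (6.626 × 10^-34 J·s) / (6.81 × 10^-23 kg·m/s)
λ = 9.73 × 10^-12 m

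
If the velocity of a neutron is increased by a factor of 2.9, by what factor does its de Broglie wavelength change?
The wavelength decreases by a factor of 2.9.

From λ = h/(mv), the wavelength is inversely proportional to velocity:

λ ∝ 1/v

If v → 2.9v, then λ → λ/2.9

When velocity is increased by a factor of 2.9, the wavelength decreases by a factor of 2.9.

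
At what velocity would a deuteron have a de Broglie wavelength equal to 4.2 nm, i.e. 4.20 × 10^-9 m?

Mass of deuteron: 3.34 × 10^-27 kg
4.72 × 10^1 m/s

From λ = h/(mv), solve for v:

v = h/(mλ)
v = (6.626 × 10^-34 J·s) / (3.34 × 10^-27 kg × 4.20 × 10^-9 m)
v = 4.72 × 10^1 m/s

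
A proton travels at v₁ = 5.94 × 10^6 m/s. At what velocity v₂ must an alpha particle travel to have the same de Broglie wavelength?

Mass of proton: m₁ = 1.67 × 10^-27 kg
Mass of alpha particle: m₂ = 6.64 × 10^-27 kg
v₂ = 1.49 × 10^6 m/s

For equal de Broglie wavelengths: λ₁ = λ₂

h/(m₁v₁) = h/(m₂v₂)
m₁v₁ = m₂v₂
v₂ = v₁ · (m₁/m₂)

v₂ = 5.94 × 10^6 m/s × (1.67 × 10^-27 kg / 6.64 × 10^-27 kg)
v₂ = 1.49 × 10^6 m/s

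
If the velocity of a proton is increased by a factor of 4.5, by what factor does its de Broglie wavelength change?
The wavelength decreases by a factor of 4.5.

From λ = h/(mv), the wavelength is inversely proportional to velocity:

λ ∝ 1/v

If v → 4.5v, then λ → λ/4.5

When velocity is increased by a factor of 4.5, the wavelength decreases by a factor of 4.5.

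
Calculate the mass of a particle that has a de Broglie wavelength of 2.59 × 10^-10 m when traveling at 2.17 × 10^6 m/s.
1.18 × 10^-30 kg

From the de Broglie relation λ = h/(mv), we solve for m:

m = h/(λv)
m = (6.626 × 10^-34 J·s) / (2.59 × 10^-10 m × 2.17 × 10^6 m/s)
m = 1.18 × 10^-30 kg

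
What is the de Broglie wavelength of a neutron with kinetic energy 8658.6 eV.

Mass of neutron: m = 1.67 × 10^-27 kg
3.08 × 10^-13 m

Using λ = h/√(2mKE):

First convert KE to Joules: KE = 8658.6 eV = 1.387 × 10^-15 J

λ = h/√(2mKE)
λ = (6.626 × 10^-34 J·s) / √(2 × 1.67 × 10^-27 kg × 1.387 × 10^-15 J)
λ = 3.08 × 10^-13 m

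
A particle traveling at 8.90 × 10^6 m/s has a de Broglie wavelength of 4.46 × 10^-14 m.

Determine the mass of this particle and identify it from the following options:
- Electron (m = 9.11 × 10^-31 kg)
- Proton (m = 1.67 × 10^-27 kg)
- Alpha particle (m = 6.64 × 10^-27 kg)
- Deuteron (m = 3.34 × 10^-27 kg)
The particle is a proton.

From λ = h/(mv), solve for mass:

m = h/(λv)
m = (6.626 × 10^-34 J·s) / (4.46 × 10^-14 m × 8.90 × 10^6 m/s)
m = 1.67 × 10^-27 kg

Comparing with the listed masses, this is closest to a proton.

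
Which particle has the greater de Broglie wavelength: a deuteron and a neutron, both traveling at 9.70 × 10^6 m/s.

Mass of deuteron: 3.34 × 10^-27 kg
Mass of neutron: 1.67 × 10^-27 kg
The neutron has the longer wavelength.

Using λ = h/(mv), since both particles have the same velocity, the wavelength depends only on mass.

For deuteron: λ₁ = h/(m₁v) = 2.05 × 10^-14 m
For neutron: λ₂ = h/(m₂v) = 4.09 × 10^-14 m

Since λ ∝ 1/m at constant velocity, the lighter particle has the longer wavelength.

The neutron has the longer de Broglie wavelength.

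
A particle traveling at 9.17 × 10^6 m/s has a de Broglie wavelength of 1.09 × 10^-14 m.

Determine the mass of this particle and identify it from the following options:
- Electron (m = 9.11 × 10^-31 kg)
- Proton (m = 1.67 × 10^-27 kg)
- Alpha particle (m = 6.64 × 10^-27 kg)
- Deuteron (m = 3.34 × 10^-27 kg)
The particle is an alpha particle.

From λ = h/(mv), solve for mass:

m = h/(λv)
m = (6.626 × 10^-34 J·s) / (1.09 × 10^-14 m × 9.17 × 10^6 m/s)
m = 6.63 × 10^-27 kg

Comparing with the listed masses, this is closest to an alpha particle.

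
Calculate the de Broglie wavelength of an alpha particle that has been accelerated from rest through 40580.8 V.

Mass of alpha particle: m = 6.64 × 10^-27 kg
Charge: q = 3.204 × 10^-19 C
5.04 × 10^-14 m

When a particle is accelerated through voltage V, it gains kinetic energy KE = qV.

The de Broglie wavelength is then λ = h/√(2mqV):

λ = h/√(2mqV)
λ = (6.626 × 10^-34 J·s) / √(2 × 6.64 × 10^-27 kg × 3.204 × 10^-19 C × 40580.8 V)
λ = 5.04 × 10^-14 m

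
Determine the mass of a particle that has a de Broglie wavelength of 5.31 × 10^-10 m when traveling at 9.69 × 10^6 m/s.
1.29 × 10^-31 kg

From the de Broglie relation λ = h/(mv), we solve for m:

m = h/(λv)
m = (6.626 × 10^-34 J·s) / (5.31 × 10^-10 m × 9.69 × 10^6 m/s)
m = 1.29 × 10^-31 kg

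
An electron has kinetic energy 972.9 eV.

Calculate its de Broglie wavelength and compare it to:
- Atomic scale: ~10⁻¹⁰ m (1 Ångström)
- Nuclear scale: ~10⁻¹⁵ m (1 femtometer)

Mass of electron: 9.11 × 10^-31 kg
λ = 3.93 × 10^-11 m, which is between nuclear and atomic scales.

Using λ = h/√(2mKE):

KE = 972.9 eV = 1.559 × 10^-16 J

λ = h/√(2mKE)
λ = (6.626 × 10^-34 J·s) / √(2 × 9.11 × 10^-31 kg × 1.559 × 10^-16 J)
λ = 3.93 × 10^-11 m

Comparison:
- Atomic scale (10⁻¹⁰ m): λ is 0.39× this size
- Nuclear scale (10⁻¹⁵ m): λ is 3.9e+04× this size

The wavelength is between nuclear and atomic scales.

This wavelength is appropriate for probing atomic structure but too large for nuclear physics experiments.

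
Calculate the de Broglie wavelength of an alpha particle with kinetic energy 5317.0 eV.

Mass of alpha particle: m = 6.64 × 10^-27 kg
1.97 × 10^-13 m

Using λ = h/√(2mKE):

First convert KE to Joules: KE = 5317.0 eV = 8.519 × 10^-16 J

λ = h/√(2mKE)
λ = (6.626 × 10^-34 J·s) / √(2 × 6.64 × 10^-27 kg × 8.519 × 10^-16 J)
λ = 1.97 × 10^-13 m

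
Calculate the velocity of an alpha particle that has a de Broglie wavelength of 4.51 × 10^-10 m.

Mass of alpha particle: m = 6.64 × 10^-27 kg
2.21 × 10^2 m/s

From the de Broglie relation λ = h/(mv), we solve for v:

v = h/(mλ)
v = (6.626 × 10^-34 J·s) / (6.64 × 10^-27 kg × 4.51 × 10^-10 m)
v = 2.21 × 10^2 m/s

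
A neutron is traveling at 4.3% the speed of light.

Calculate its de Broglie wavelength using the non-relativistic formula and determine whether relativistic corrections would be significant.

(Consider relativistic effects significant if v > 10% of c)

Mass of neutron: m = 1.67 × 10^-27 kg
No, relativistic corrections are not needed.

Using the non-relativistic de Broglie formula λ = h/(mv):

v = 4.3% × c = 1.289 × 10^7 m/s

λ = h/(mv)
λ = (6.626 × 10^-34 J·s) / (1.67 × 10^-27 kg × 1.289 × 10^7 m/s)
λ = 3.08 × 10^-14 m

Since v = 4.3% of c < 10% of c, relativistic corrections are NOT significant and this non-relativistic result is a good approximation.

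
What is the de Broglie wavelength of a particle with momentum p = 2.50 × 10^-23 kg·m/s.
2.65 × 10^-11 m

Using the de Broglie relation λ = h/p:

λ = h/p
λ = (6.626 × 10^-34 J·s) / (2.50 × 10^-23 kg·m/s)
λ = 2.65 × 10^-11 m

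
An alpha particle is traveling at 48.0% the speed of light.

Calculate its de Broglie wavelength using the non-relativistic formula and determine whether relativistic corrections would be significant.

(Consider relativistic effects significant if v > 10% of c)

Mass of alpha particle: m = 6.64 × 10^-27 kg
Yes, relativistic corrections are needed.

Using the non-relativistic de Broglie formula λ = h/(mv):

v = 48.0% × c = 1.439 × 10^8 m/s

λ = h/(mv)
λ = (6.626 × 10^-34 J·s) / (6.64 × 10^-27 kg × 1.439 × 10^8 m/s)
λ = 6.93 × 10^-16 m

Since v = 48.0% of c > 10% of c, relativistic corrections ARE significant and the actual wavelength would differ from this non-relativistic estimate.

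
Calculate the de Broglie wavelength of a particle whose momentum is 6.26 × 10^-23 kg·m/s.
1.06 × 10^-11 m

Using the de Broglie relation λ = h/p:

λ = h/p
λ = (6.626 × 10^-34 J·s) / (6.26 × 10^-23 kg·m/s)
λ = 1.06 × 10^-11 m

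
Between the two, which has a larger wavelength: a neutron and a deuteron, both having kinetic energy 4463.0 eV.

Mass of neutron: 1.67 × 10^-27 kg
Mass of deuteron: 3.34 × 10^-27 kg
The neutron has the longer wavelength.

Using λ = h/√(2mKE):

For neutron: λ₁ = h/√(2m₁KE) = 4.29 × 10^-13 m
For deuteron: λ₂ = h/√(2m₂KE) = 3.03 × 10^-13 m

Since λ ∝ 1/√m at constant kinetic energy, the lighter particle has the longer wavelength.

The neutron has the longer de Broglie wavelength.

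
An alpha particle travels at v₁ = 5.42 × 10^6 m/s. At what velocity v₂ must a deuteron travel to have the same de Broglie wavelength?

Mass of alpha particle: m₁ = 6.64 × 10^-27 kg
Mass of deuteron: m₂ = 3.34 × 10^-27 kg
v₂ = 1.08 × 10^7 m/s

For equal de Broglie wavelengths: λ₁ = λ₂

h/(m₁v₁) = h/(m₂v₂)
m₁v₁ = m₂v₂
v₂ = v₁ · (m₁/m₂)

v₂ = 5.42 × 10^6 m/s × (6.64 × 10^-27 kg / 3.34 × 10^-27 kg)
v₂ = 1.08 × 10^7 m/s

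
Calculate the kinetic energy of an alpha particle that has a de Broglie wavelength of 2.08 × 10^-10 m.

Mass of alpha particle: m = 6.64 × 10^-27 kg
7.64 × 10^-22 J (or 4.77 × 10^-3 eV)

From λ = h/√(2mKE), we solve for KE:

λ² = h²/(2mKE)
KE = h²/(2mλ²)
KE = (6.626 × 10^-34 J·s)² / (2 × 6.64 × 10^-27 kg × (2.08 × 10^-10 m)²)
KE = 7.64 × 10^-22 J
KE = 4.77 × 10^-3 eV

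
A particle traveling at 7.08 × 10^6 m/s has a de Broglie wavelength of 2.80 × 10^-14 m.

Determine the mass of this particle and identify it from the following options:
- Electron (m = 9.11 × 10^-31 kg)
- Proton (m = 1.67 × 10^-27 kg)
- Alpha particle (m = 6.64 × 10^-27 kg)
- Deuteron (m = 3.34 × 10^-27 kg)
The particle is a deuteron.

From λ = h/(mv), solve for mass:

m = h/(λv)
m = (6.626 × 10^-34 J·s) / (2.80 × 10^-14 m × 7.08 × 10^6 m/s)
m = 3.34 × 10^-27 kg

Comparing with the listed masses, this is closest to a deuteron.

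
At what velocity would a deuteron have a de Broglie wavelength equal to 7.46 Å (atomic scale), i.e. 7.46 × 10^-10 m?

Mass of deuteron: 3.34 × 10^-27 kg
2.66 × 10^2 m/s

From λ = h/(mv), solve for v:

v = h/(mλ)
v = (6.626 × 10^-34 J·s) / (3.34 × 10^-27 kg × 7.46 × 10^-10 m)
v = 2.66 × 10^2 m/s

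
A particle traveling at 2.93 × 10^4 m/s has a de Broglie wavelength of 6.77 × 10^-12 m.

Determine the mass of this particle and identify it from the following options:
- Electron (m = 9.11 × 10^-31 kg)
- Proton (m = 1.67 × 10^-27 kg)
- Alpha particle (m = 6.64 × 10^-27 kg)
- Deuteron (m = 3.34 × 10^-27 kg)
The particle is a deuteron.

From λ = h/(mv), solve for mass:

m = h/(λv)
m = (6.626 × 10^-34 J·s) / (6.77 × 10^-12 m × 2.93 × 10^4 m/s)
m = 3.34 × 10^-27 kg

Comparing with the listed masses, this is closest to a deuteron.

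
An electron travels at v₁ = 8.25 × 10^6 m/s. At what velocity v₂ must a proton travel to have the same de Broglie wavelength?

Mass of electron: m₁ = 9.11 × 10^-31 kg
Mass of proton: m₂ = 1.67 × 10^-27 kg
v₂ = 4.50 × 10^3 m/s

For equal de Broglie wavelengths: λ₁ = λ₂

h/(m₁v₁) = h/(m₂v₂)
m₁v₁ = m₂v₂
v₂ = v₁ · (m₁/m₂)

v₂ = 8.25 × 10^6 m/s × (9.11 × 10^-31 kg / 1.67 × 10^-27 kg)
v₂ = 4.50 × 10^3 m/s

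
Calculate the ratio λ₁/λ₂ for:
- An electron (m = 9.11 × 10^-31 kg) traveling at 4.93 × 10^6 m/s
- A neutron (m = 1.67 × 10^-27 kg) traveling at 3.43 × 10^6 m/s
λ₁/λ₂ = 1.28 × 10^3

Using λ = h/(mv):

λ₁ = h/(m₁v₁) = 1.48 × 10^-10 m
λ₂ = h/(m₂v₂) = 1.16 × 10^-13 m

Ratio λ₁/λ₂ = (m₂v₂)/(m₁v₁)
         = (1.67 × 10^-27 kg × 3.43 × 10^6 m/s) / (9.11 × 10^-31 kg × 4.93 × 10^6 m/s)
         = 1.28 × 10^3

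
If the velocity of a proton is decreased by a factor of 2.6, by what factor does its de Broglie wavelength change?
The wavelength increases by a factor of 2.6.

From λ = h/(mv), the wavelength is inversely proportional to velocity:

λ ∝ 1/v

If v → v/2.6, then λ → 2.6λ

When velocity is decreased by a factor of 2.6, the wavelength increases by a factor of 2.6.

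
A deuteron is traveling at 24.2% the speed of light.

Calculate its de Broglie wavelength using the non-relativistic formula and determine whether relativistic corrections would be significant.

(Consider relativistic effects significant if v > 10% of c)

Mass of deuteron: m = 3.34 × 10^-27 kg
Yes, relativistic corrections are needed.

Using the non-relativistic de Broglie formula λ = h/(mv):

v = 24.2% × c = 7.255 × 10^7 m/s

λ = h/(mv)
λ = (6.626 × 10^-34 J·s) / (3.34 × 10^-27 kg × 7.255 × 10^7 m/s)
λ = 2.73 × 10^-15 m

Since v = 24.2% of c > 10% of c, relativistic corrections ARE significant and the actual wavelength would differ from this non-relativistic estimate.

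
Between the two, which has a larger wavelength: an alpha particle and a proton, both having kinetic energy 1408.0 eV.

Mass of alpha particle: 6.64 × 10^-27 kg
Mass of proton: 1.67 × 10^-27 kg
The proton has the longer wavelength.

Using λ = h/√(2mKE):

For alpha particle: λ₁ = h/√(2m₁KE) = 3.83 × 10^-13 m
For proton: λ₂ = h/√(2m₂KE) = 7.63 × 10^-13 m

Since λ ∝ 1/√m at constant kinetic energy, the lighter particle has the longer wavelength.

The proton has the longer de Broglie wavelength.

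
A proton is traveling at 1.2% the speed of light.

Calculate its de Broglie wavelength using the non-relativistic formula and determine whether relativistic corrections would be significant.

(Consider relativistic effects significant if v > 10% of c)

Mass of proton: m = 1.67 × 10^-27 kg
No, relativistic corrections are not needed.

Using the non-relativistic de Broglie formula λ = h/(mv):

v = 1.2% × c = 3.598 × 10^6 m/s

λ = h/(mv)
λ = (6.626 × 10^-34 J·s) / (1.67 × 10^-27 kg × 3.598 × 10^6 m/s)
λ = 1.10 × 10^-13 m

Since v = 1.2% of c < 10% of c, relativistic corrections are NOT significant and this non-relativistic result is a good approximation.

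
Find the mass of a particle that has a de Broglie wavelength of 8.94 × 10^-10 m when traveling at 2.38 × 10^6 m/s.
3.11 × 10^-31 kg

From the de Broglie relation λ = h/(mv), we solve for m:

m = h/(λv)
m = (6.626 × 10^-34 J·s) / (8.94 × 10^-10 m × 2.38 × 10^6 m/s)
m = 3.11 × 10^-31 kg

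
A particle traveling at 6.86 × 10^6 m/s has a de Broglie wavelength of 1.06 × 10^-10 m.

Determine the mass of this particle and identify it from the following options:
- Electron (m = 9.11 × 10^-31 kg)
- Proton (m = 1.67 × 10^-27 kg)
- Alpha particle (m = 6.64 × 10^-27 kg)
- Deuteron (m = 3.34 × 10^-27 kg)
The particle is an electron.

From λ = h/(mv), solve for mass:

m = h/(λv)
m = (6.626 × 10^-34 J·s) / (1.06 × 10^-10 m × 6.86 × 10^6 m/s)
m = 9.11 × 10^-31 kg

Comparing with the listed masses, this is closest to an electron.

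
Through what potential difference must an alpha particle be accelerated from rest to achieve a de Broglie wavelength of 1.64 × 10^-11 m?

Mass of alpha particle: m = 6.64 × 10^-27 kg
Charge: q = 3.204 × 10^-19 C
3.84 × 10^-1 V

From λ = h/√(2mqV), we solve for V:

λ² = h²/(2mqV)
V = h²/(2mqλ²)
V = (6.626 × 10^-34 J·s)² / (2 × 6.64 × 10^-27 kg × 3.204 × 10^-19 C × (1.64 × 10^-11 m)²)
V = 3.84 × 10^-1 V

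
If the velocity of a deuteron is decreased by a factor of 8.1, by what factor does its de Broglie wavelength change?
The wavelength increases by a factor of 8.1.

From λ = h/(mv), the wavelength is inversely proportional to velocity:

λ ∝ 1/v

If v → v/8.1, then λ → 8.1λ

When velocity is decreased by a factor of 8.1, the wavelength increases by a factor of 8.1.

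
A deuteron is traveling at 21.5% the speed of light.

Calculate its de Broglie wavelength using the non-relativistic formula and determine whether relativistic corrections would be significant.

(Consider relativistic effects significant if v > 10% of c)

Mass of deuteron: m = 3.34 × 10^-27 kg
Yes, relativistic corrections are needed.

Using the non-relativistic de Broglie formula λ = h/(mv):

v = 21.5% × c = 6.446 × 10^7 m/s

λ = h/(mv)
λ = (6.626 × 10^-34 J·s) / (3.34 × 10^-27 kg × 6.446 × 10^7 m/s)
λ = 3.08 × 10^-15 m

Since v = 21.5% of c > 10% of c, relativistic corrections ARE significant and the actual wavelength would differ from this non-relativistic estimate.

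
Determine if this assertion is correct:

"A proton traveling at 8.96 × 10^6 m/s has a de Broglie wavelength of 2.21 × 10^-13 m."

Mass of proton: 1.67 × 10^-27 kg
False

The claim is incorrect.

Using λ = h/(mv):
λ = (6.626 × 10^-34 J·s) / (1.67 × 10^-27 kg × 8.96 × 10^6 m/s)
λ = 4.43 × 10^-14 m

The actual wavelength differs from the claimed 2.21 × 10^-13 m.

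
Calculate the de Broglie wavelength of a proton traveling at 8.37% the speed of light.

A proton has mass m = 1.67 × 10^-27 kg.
1.58 × 10^-14 m

Using the de Broglie relation λ = h/(mv):

v = 8.37% × c = 2.509 × 10^7 m/s

λ = h/(mv)
λ = (6.626 × 10^-34 J·s) / (1.67 × 10^-27 kg × 2.509 × 10^7 m/s)
λ = 1.58 × 10^-14 m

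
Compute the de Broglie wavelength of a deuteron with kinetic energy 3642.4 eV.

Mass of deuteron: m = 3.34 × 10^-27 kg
3.36 × 10^-13 m

Using λ = h/√(2mKE):

First convert KE to Joules: KE = 3642.4 eV = 5.836 × 10^-16 J

λ = h/√(2mKE)
λ = (6.626 × 10^-34 J·s) / √(2 × 3.34 × 10^-27 kg × 5.836 × 10^-16 J)
λ = 3.36 × 10^-13 m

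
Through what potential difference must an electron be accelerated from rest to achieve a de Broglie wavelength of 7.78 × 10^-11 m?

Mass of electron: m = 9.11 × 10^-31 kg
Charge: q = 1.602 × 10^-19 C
249 V

From λ = h/√(2mqV), we solve for V:

λ² = h²/(2mqV)
V = h²/(2mqλ²)
V = (6.626 × 10^-34 J·s)² / (2 × 9.11 × 10^-31 kg × 1.602 × 10^-19 C × (7.78 × 10^-11 m)²)
V = 249 V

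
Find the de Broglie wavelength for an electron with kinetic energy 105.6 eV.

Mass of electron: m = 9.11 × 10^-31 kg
1.19 × 10^-10 m

Using λ = h/√(2mKE):

First convert KE to Joules: KE = 105.6 eV = 1.692 × 10^-17 J

λ = h/√(2mKE)
λ = (6.626 × 10^-34 J·s) / √(2 × 9.11 × 10^-31 kg × 1.692 × 10^-17 J)
λ = 1.19 × 10^-10 m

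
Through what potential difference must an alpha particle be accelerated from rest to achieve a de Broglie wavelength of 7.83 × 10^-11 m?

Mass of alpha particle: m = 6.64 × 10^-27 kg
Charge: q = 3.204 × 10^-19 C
1.68 × 10^-2 V

From λ = h/√(2mqV), we solve for V:

λ² = h²/(2mqV)
V = h²/(2mqλ²)
V = (6.626 × 10^-34 J·s)² / (2 × 6.64 × 10^-27 kg × 3.204 × 10^-19 C × (7.83 × 10^-11 m)²)
V = 1.68 × 10^-2 V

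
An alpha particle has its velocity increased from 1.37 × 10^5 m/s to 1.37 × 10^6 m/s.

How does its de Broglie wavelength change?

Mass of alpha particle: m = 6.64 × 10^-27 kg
The wavelength decreases by a factor of 10.

Using λ = h/(mv):

Initial wavelength: λ₁ = h/(mv₁) = 7.28 × 10^-13 m
Final wavelength: λ₂ = h/(mv₂) = 7.28 × 10^-14 m

Since λ ∝ 1/v, when velocity increases by a factor of 10, the wavelength decreases by a factor of 10.

λ₂/λ₁ = v₁/v₂ = 1/10

The wavelength decreases by a factor of 10.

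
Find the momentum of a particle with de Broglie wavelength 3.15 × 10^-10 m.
2.10 × 10^-24 kg·m/s

From the de Broglie relation λ = h/p, we solve for p:

p = h/λ
p = (6.626 × 10^-34 J·s) / (3.15 × 10^-10 m)
p = 2.10 × 10^-24 kg·m/s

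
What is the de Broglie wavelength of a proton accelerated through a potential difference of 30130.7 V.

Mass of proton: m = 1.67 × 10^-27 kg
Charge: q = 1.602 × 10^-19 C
1.65 × 10^-13 m

When a particle is accelerated through voltage V, it gains kinetic energy KE = qV.

The de Broglie wavelength is then λ = h/√(2mqV):

λ = h/√(2mqV)
λ = (6.626 × 10^-34 J·s) / √(2 × 1.67 × 10^-27 kg × 1.602 × 10^-19 C × 30130.7 V)
λ = 1.65 × 10^-13 m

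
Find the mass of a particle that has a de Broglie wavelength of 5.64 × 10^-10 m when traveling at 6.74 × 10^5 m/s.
1.74 × 10^-30 kg

From the de Broglie relation λ = h/(mv), we solve for m:

m = h/(λv)
m = (6.626 × 10^-34 J·s) / (5.64 × 10^-10 m × 6.74 × 10^5 m/s)
m = 1.74 × 10^-30 kg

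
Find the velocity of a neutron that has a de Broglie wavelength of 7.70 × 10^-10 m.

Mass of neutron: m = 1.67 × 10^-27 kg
5.15 × 10^2 m/s

From the de Broglie relation λ = h/(mv), we solve for v:

v = h/(mλ)
v = (6.626 × 10^-34 J·s) / (1.67 × 10^-27 kg × 7.70 × 10^-10 m)
v = 5.15 × 10^2 m/s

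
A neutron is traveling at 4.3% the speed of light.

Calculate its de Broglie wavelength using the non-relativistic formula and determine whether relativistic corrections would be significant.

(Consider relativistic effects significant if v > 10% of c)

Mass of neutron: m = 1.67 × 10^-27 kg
No, relativistic corrections are not needed.

Using the non-relativistic de Broglie formula λ = h/(mv):

v = 4.3% × c = 1.289 × 10^7 m/s

λ = h/(mv)
λ = (6.626 × 10^-34 J·s) / (1.67 × 10^-27 kg × 1.289 × 10^7 m/s)
λ = 3.08 × 10^-14 m

Since v = 4.3% of c < 10% of c, relativistic corrections are NOT significant and this non-relativistic result is a good approximation.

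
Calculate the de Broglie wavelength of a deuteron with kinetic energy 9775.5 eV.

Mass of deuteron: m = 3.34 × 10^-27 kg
2.05 × 10^-13 m

Using λ = h/√(2mKE):

First convert KE to Joules: KE = 9775.5 eV = 1.566 × 10^-15 J

λ = h/√(2mKE)
λ = (6.626 × 10^-34 J·s) / √(2 × 3.34 × 10^-27 kg × 1.566 × 10^-15 J)
λ = 2.05 × 10^-13 m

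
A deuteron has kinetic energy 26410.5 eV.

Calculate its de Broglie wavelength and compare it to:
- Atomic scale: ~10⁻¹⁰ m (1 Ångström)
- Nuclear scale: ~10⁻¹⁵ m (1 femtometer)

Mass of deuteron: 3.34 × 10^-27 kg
λ = 1.25 × 10^-13 m, which is between nuclear and atomic scales.

Using λ = h/√(2mKE):

KE = 26410.5 eV = 4.231 × 10^-15 J

λ = h/√(2mKE)
λ = (6.626 × 10^-34 J·s) / √(2 × 3.34 × 10^-27 kg × 4.231 × 10^-15 J)
λ = 1.25 × 10^-13 m

Comparison:
- Atomic scale (10⁻¹⁰ m): λ is 0.0012× this size
- Nuclear scale (10⁻¹⁵ m): λ is 1.2e+02× this size

The wavelength is between nuclear and atomic scales.

This wavelength is appropriate for probing atomic structure but too large for nuclear physics experiments.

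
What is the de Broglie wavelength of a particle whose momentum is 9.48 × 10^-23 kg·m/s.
6.99 × 10^-12 m

Using the de Broglie relation λ = h/p:

λ = h/p
λ = (6.626 × 10^-34 J·s) / (9.48 × 10^-23 kg·m/s)
λ = 6.99 × 10^-12 m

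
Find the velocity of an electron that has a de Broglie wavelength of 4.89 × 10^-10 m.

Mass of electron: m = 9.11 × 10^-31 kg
1.49 × 10^6 m/s

From the de Broglie relation λ = h/(mv), we solve for v:

v = h/(mλ)
v = (6.626 × 10^-34 J·s) / (9.11 × 10^-31 kg × 4.89 × 10^-10 m)
v = 1.49 × 10^6 m/s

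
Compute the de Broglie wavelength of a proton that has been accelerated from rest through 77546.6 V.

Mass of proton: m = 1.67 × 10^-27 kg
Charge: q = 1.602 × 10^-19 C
1.03 × 10^-13 m

When a particle is accelerated through voltage V, it gains kinetic energy KE = qV.

The de Broglie wavelength is then λ = h/√(2mqV):

λ = h/√(2mqV)
λ = (6.626 × 10^-34 J·s) / √(2 × 1.67 × 10^-27 kg × 1.602 × 10^-19 C × 77546.6 V)
λ = 1.03 × 10^-13 m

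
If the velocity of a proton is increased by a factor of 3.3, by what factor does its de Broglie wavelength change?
The wavelength decreases by a factor of 3.3.

From λ = h/(mv), the wavelength is inversely proportional to velocity:

λ ∝ 1/v

If v → 3.3v, then λ → λ/3.3

When velocity is increased by a factor of 3.3, the wavelength decreases by a factor of 3.3.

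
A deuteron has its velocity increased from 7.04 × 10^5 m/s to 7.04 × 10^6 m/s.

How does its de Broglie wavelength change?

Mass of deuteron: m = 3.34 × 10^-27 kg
The wavelength decreases by a factor of 10.

Using λ = h/(mv):

Initial wavelength: λ₁ = h/(mv₁) = 2.82 × 10^-13 m
Final wavelength: λ₂ = h/(mv₂) = 2.82 × 10^-14 m

Since λ ∝ 1/v, when velocity increases by a factor of 10, the wavelength decreases by a factor of 10.

λ₂/λ₁ = v₁/v₂ = 1/10

The wavelength decreases by a factor of 10.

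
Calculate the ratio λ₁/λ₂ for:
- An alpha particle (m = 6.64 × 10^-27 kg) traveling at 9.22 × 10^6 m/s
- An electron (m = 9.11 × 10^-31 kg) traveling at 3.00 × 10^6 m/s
λ₁/λ₂ = 4.46 × 10^-5

Using λ = h/(mv):

λ₁ = h/(m₁v₁) = 1.08 × 10^-14 m
λ₂ = h/(m₂v₂) = 2.42 × 10^-10 m

Ratio λ₁/λ₂ = (m₂v₂)/(m₁v₁)
         = (9.11 × 10^-31 kg × 3.00 × 10^6 m/s) / (6.64 × 10^-27 kg × 9.22 × 10^6 m/s)
         = 4.46 × 10^-5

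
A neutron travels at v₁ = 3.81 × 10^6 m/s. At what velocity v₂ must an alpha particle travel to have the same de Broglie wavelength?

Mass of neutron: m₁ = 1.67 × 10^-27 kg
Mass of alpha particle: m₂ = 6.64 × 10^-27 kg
v₂ = 9.58 × 10^5 m/s

For equal de Broglie wavelengths: λ₁ = λ₂

h/(m₁v₁) = h/(m₂v₂)
m₁v₁ = m₂v₂
v₂ = v₁ · (m₁/m₂)

v₂ = 3.81 × 10^6 m/s × (1.67 × 10^-27 kg / 6.64 × 10^-27 kg)
v₂ = 9.58 × 10^5 m/s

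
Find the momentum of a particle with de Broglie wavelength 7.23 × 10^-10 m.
9.16 × 10^-25 kg·m/s

From the de Broglie relation λ = h/p, we solve for p:

p = h/λ
p = (6.626 × 10^-34 J·s) / (7.23 × 10^-10 m)
p = 9.16 × 10^-25 kg·m/s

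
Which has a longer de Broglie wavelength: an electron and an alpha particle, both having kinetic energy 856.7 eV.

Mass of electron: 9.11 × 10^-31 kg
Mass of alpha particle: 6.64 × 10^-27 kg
The electron has the longer wavelength.

Using λ = h/√(2mKE):

For electron: λ₁ = h/√(2m₁KE) = 4.19 × 10^-11 m
For alpha particle: λ₂ = h/√(2m₂KE) = 4.91 × 10^-13 m

Since λ ∝ 1/√m at constant kinetic energy, the lighter particle has the longer wavelength.

The electron has the longer de Broglie wavelength.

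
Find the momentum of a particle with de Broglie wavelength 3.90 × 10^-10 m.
1.70 × 10^-24 kg·m/s

From the de Broglie relation λ = h/p, we solve for p:

p = h/λ
p = (6.626 × 10^-34 J·s) / (3.90 × 10^-10 m)
p = 1.70 × 10^-24 kg·m/s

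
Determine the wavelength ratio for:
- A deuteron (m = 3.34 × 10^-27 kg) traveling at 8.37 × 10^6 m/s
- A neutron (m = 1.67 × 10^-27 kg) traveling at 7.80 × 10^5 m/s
λ₁/λ₂ = 0.0466

Using λ = h/(mv):

λ₁ = h/(m₁v₁) = 2.37 × 10^-14 m
λ₂ = h/(m₂v₂) = 5.09 × 10^-13 m

Ratio λ₁/λ₂ = (m₂v₂)/(m₁v₁)
         = (1.67 × 10^-27 kg × 7.80 × 10^5 m/s) / (3.34 × 10^-27 kg × 8.37 × 10^6 m/s)
         = 0.0466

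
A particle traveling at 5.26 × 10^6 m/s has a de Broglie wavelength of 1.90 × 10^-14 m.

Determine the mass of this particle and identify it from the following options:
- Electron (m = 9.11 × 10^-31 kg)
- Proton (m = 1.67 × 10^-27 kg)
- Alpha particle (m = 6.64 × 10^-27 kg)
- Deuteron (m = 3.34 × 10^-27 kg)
The particle is an alpha particle.

From λ = h/(mv), solve for mass:

m = h/(λv)
m = (6.626 × 10^-34 J·s) / (1.90 × 10^-14 m × 5.26 × 10^6 m/s)
m = 6.63 × 10^-27 kg

Comparing with the listed masses, this is closest to an alpha particle.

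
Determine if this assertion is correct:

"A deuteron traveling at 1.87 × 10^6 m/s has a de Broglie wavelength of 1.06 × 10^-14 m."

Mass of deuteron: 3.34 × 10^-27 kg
False

The claim is incorrect.

Using λ = h/(mv):
λ = (6.626 × 10^-34 J·s) / (3.34 × 10^-27 kg × 1.87 × 10^6 m/s)
λ = 1.06 × 10^-13 m

The actual wavelength differs from the claimed 1.06 × 10^-14 m.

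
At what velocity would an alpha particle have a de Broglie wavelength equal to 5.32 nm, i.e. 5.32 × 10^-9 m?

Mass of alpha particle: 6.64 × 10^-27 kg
1.88 × 10^1 m/s

From λ = h/(mv), solve for v:

v = h/(mλ)
v = (6.626 × 10^-34 J·s) / (6.64 × 10^-27 kg × 5.32 × 10^-9 m)
v = 1.88 × 10^1 m/s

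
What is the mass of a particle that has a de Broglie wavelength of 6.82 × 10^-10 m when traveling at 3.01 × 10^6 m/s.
3.23 × 10^-31 kg

From the de Broglie relation λ = h/(mv), we solve for m:

m = h/(λv)
m = (6.626 × 10^-34 J·s) / (6.82 × 10^-10 m × 3.01 × 10^6 m/s)
m = 3.23 × 10^-31 kg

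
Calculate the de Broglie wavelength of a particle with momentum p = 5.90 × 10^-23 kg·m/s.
1.12 × 10^-11 m

Using the de Broglie relation λ = h/p:

λ = h/p
λ = (6.626 × 10^-34 J·s) / (5.90 × 10^-23 kg·m/s)
λ = 1.12 × 10^-11 m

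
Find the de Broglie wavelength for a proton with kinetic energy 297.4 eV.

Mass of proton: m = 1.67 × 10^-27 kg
1.66 × 10^-12 m

Using λ = h/√(2mKE):

First convert KE to Joules: KE = 297.4 eV = 4.765 × 10^-17 J

λ = h/√(2mKE)
λ = (6.626 × 10^-34 J·s) / √(2 × 1.67 × 10^-27 kg × 4.765 × 10^-17 J)
λ = 1.66 × 10^-12 m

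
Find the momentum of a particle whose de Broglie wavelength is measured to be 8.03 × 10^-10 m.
8.25 × 10^-25 kg·m/s

From the de Broglie relation λ = h/p, we solve for p:

p = h/λ
p = (6.626 × 10^-34 J·s) / (8.03 × 10^-10 m)
p = 8.25 × 10^-25 kg·m/s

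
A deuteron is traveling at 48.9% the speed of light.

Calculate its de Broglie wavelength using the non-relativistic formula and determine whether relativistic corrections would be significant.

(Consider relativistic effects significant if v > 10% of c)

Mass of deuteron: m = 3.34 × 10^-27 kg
Yes, relativistic corrections are needed.

Using the non-relativistic de Broglie formula λ = h/(mv):

v = 48.9% × c = 1.466 × 10^8 m/s

λ = h/(mv)
λ = (6.626 × 10^-34 J·s) / (3.34 × 10^-27 kg × 1.466 × 10^8 m/s)
λ = 1.35 × 10^-15 m

Since v = 48.9% of c > 10% of c, relativistic corrections ARE significant and the actual wavelength would differ from this non-relativistic estimate.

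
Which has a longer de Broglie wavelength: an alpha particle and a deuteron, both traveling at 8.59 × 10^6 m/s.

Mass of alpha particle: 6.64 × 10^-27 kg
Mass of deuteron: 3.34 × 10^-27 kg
The deuteron has the longer wavelength.

Using λ = h/(mv), since both particles have the same velocity, the wavelength depends only on mass.

For alpha particle: λ₁ = h/(m₁v) = 1.16 × 10^-14 m
For deuteron: λ₂ = h/(m₂v) = 2.31 × 10^-14 m

Since λ ∝ 1/m at constant velocity, the lighter particle has the longer wavelength.

The deuteron has the longer de Broglie wavelength.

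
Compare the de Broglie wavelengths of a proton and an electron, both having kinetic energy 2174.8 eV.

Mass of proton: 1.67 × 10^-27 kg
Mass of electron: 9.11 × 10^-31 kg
The electron has the longer wavelength.

Using λ = h/√(2mKE):

For proton: λ₁ = h/√(2m₁KE) = 6.14 × 10^-13 m
For electron: λ₂ = h/√(2m₂KE) = 2.63 × 10^-11 m

Since λ ∝ 1/√m at constant kinetic energy, the lighter particle has the longer wavelength.

The electron has the longer de Broglie wavelength.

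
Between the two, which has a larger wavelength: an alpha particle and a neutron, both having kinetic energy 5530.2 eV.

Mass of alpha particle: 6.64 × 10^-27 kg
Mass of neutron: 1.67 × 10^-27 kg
The neutron has the longer wavelength.

Using λ = h/√(2mKE):

For alpha particle: λ₁ = h/√(2m₁KE) = 1.93 × 10^-13 m
For neutron: λ₂ = h/√(2m₂KE) = 3.85 × 10^-13 m

Since λ ∝ 1/√m at constant kinetic energy, the lighter particle has the longer wavelength.

The neutron has the longer de Broglie wavelength.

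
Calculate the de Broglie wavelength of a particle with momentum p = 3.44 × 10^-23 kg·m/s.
1.93 × 10^-11 m

Using the de Broglie relation λ = h/p:

λ = h/p
λ = (6.626 × 10^-34 J·s) / (3.44 × 10^-23 kg·m/s)
λ = 1.93 × 10^-11 m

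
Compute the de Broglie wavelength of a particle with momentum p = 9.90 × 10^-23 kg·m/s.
6.69 × 10^-12 m

Using the de Broglie relation λ = h/p:

λ = h/p
λ = (6.626 × 10^-34 J·s) / (9.90 × 10^-23 kg·m/s)
λ = 6.69 × 10^-12 m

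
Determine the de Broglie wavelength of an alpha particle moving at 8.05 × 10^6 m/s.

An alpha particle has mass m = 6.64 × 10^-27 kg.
1.24 × 10^-14 m

Using the de Broglie relation λ = h/(mv):

λ = h/(mv)
λ = (6.626 × 10^-34 J·s) / (6.64 × 10^-27 kg × 8.05 × 10^6 m/s)
λ = 1.24 × 10^-14 m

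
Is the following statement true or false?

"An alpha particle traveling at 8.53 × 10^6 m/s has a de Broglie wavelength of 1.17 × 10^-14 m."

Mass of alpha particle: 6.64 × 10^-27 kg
True

The claim is correct.

Using λ = h/(mv):
λ = (6.626 × 10^-34 J·s) / (6.64 × 10^-27 kg × 8.53 × 10^6 m/s)
λ = 1.17 × 10^-14 m

This matches the claimed value.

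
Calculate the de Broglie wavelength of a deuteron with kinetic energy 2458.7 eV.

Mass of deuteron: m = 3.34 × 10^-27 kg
4.08 × 10^-13 m

Using λ = h/√(2mKE):

First convert KE to Joules: KE = 2458.7 eV = 3.939 × 10^-16 J

λ = h/√(2mKE)
λ = (6.626 × 10^-34 J·s) / √(2 × 3.34 × 10^-27 kg × 3.939 × 10^-16 J)
λ = 4.08 × 10^-13 m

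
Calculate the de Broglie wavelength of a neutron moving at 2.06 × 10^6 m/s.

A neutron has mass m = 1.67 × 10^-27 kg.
1.93 × 10^-13 m

Using the de Broglie relation λ = h/(mv):

λ = h/(mv)
λ = (6.626 × 10^-34 J·s) / (1.67 × 10^-27 kg × 2.06 × 10^6 m/s)
λ = 1.93 × 10^-13 m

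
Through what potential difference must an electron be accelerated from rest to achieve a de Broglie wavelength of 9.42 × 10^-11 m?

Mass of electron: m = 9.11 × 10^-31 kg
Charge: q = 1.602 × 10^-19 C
170 V

From λ = h/√(2mqV), we solve for V:

λ² = h²/(2mqV)
V = h²/(2mqλ²)
V = (6.626 × 10^-34 J·s)² / (2 × 9.11 × 10^-31 kg × 1.602 × 10^-19 C × (9.42 × 10^-11 m)²)
V = 170 V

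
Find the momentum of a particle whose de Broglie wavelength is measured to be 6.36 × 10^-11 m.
1.04 × 10^-23 kg·m/s

From the de Broglie relation λ = h/p, we solve for p:

p = h/λ
p = (6.626 × 10^-34 J·s) / (6.36 × 10^-11 m)
p = 1.04 × 10^-23 kg·m/s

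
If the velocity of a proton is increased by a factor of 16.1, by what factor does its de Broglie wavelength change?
The wavelength decreases by a factor of 16.1.

From λ = h/(mv), the wavelength is inversely proportional to velocity:

λ ∝ 1/v

If v → 16.1v, then λ → λ/16.1

When velocity is increased by a factor of 16.1, the wavelength decreases by a factor of 16.1.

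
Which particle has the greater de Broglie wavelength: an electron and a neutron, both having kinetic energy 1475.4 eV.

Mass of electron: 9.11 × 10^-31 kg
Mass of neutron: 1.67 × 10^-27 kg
The electron has the longer wavelength.

Using λ = h/√(2mKE):

For electron: λ₁ = h/√(2m₁KE) = 3.19 × 10^-11 m
For neutron: λ₂ = h/√(2m₂KE) = 7.46 × 10^-13 m

Since λ ∝ 1/√m at constant kinetic energy, the lighter particle has the longer wavelength.

The electron has the longer de Broglie wavelength.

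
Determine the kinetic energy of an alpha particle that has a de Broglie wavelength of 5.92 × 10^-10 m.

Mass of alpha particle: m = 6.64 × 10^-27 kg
9.43 × 10^-23 J (or 5.89 × 10^-4 eV)

From λ = h/√(2mKE), we solve for KE:

λ² = h²/(2mKE)
KE = h²/(2mλ²)
KE = (6.626 × 10^-34 J·s)² / (2 × 6.64 × 10^-27 kg × (5.92 × 10^-10 m)²)
KE = 9.43 × 10^-23 J
KE = 5.89 × 10^-4 eV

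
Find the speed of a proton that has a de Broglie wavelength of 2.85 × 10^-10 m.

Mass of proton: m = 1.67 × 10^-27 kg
1.39 × 10^3 m/s

From the de Broglie relation λ = h/(mv), we solve for v:

v = h/(mλ)
v = (6.626 × 10^-34 J·s) / (1.67 × 10^-27 kg × 2.85 × 10^-10 m)
v = 1.39 × 10^3 m/s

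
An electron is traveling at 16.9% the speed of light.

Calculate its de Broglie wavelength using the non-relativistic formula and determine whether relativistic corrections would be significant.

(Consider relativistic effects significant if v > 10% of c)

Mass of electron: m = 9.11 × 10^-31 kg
Yes, relativistic corrections are needed.

Using the non-relativistic de Broglie formula λ = h/(mv):

v = 16.9% × c = 5.066 × 10^7 m/s

λ = h/(mv)
λ = (6.626 × 10^-34 J·s) / (9.11 × 10^-31 kg × 5.066 × 10^7 m/s)
λ = 1.44 × 10^-11 m

Since v = 16.9% of c > 10% of c, relativistic corrections ARE significant and the actual wavelength would differ from this non-relativistic estimate.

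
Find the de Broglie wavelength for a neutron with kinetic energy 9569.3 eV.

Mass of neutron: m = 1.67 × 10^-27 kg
2.93 × 10^-13 m

Using λ = h/√(2mKE):

First convert KE to Joules: KE = 9569.3 eV = 1.533 × 10^-15 J

λ = h/√(2mKE)
λ = (6.626 × 10^-34 J·s) / √(2 × 1.67 × 10^-27 kg × 1.533 × 10^-15 J)
λ = 2.93 × 10^-13 m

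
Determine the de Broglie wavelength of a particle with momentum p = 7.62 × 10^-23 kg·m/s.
8.70 × 10^-12 m

Using the de Broglie relation λ = h/p:

λ = h/p
λ = (6.626 × 10^-34 J·s) / (7.62 × 10^-23 kg·m/s)
λ = 8.70 × 10^-12 m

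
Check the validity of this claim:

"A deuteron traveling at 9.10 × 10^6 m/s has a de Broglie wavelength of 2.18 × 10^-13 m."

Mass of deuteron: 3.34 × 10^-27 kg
False

The claim is incorrect.

Using λ = h/(mv):
λ = (6.626 × 10^-34 J·s) / (3.34 × 10^-27 kg × 9.10 × 10^6 m/s)
λ = 2.18 × 10^-14 m

The actual wavelength differs from the claimed 2.18 × 10^-13 m.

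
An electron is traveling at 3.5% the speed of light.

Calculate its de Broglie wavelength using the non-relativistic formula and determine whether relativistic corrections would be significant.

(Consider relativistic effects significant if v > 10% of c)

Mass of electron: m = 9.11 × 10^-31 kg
No, relativistic corrections are not needed.

Using the non-relativistic de Broglie formula λ = h/(mv):

v = 3.5% × c = 1.049 × 10^7 m/s

λ = h/(mv)
λ = (6.626 × 10^-34 J·s) / (9.11 × 10^-31 kg × 1.049 × 10^7 m/s)
λ = 6.93 × 10^-11 m

Since v = 3.5% of c < 10% of c, relativistic corrections are NOT significant and this non-relativistic result is a good approximation.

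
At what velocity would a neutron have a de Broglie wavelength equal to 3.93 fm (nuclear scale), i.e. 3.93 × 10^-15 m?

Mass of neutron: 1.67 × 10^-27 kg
1.01 × 10^8 m/s

From λ = h/(mv), solve for v:

v = h/(mλ)
v = (6.626 × 10^-34 J·s) / (1.67 × 10^-27 kg × 3.93 × 10^-15 m)
v = 1.01 × 10^8 m/s

Note: This velocity is 33.7% of the speed of light, so relativistic corrections would be needed for a more accurate calculation.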